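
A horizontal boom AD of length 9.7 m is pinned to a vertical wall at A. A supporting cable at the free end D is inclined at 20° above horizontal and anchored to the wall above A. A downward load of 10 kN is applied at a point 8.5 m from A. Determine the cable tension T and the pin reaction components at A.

ΣM about A: T·sin20°·9.7 − 10·8.5 = 0 → T = 85/(9.7·0.34202) = 25.621 ≈ 25.62 kN.
ΣF_x = 0: A_x − T·cos20° = 0 → A_x = 25.621 × 0.939693 = 24.08 kN.
ΣF_y = 0: A_y + T·sin20° − 10 = 0 → A_y = 10 − 25.621 × 0.34202 = 1.237 kN.

T = 25.62 kN, A_x = 24.08 kN, A_y = 1.237 kN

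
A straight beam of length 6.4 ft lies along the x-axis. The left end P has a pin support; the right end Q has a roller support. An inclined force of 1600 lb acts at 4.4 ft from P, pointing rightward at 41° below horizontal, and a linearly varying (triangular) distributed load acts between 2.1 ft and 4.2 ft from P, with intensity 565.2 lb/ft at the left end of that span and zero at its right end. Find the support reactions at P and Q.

P_x = -1208 lb, P_y = 661.9 lb, Q_y = 981.3 lb

Resultant of the triangular load: ½ × 565.2 × 2.1 = 593.46 lb, acting at 2.8 ft from P (one-third of the span from the peak).
ΣM about P: Q_y·6.4 − 1600·sin41°·4.4 − (½·565.2·2.1)·2.8 = 0 → Q_y = 6280.34/6.4 = 981.303 ≈ 981.3 lb.
ΣF_y = 0: P_y + 981.303 − 1600·sin41° − ½·565.2·2.1 = 0 → P_y = 661.9 lb.
ΣF_x = 0: P_x + 1600·cos41° = 0 → P_x = -1208 lb.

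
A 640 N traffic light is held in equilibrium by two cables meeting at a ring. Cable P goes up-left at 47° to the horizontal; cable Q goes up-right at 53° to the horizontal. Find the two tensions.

T_P = 391.1 N, T_Q = 443.2 N

ΣF_x = 0: −T_P·cos47° + T_Q·cos53° = 0 → T_Q = 1.13324·T_P.
ΣF_y = 0: T_P·sin47° + T_Q·sin53° = 640.
Substitute: T_P·(0.731354 + 1.13324·0.798636) = 640 → T_P = 391.102 ≈ 391.1 N.
Then T_Q = 1.13324 × 391.102 = 443.2 N.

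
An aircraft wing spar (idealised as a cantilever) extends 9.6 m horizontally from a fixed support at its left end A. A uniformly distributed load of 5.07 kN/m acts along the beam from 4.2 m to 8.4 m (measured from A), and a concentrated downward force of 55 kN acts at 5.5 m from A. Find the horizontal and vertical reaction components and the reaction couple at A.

Resultant of the distributed load: 5.07 × 4.2 = 21.294 kN at 6.3 m from A.
ΣF_x = 0: A_x = 0.
ΣF_y = 0: A_y − 5.07·4.2 − 55 = 0 → A_y = 76.29 kN.
ΣM about A: M_A − (5.07·4.2)·6.3 − 55·5.5 = 0 → M_A = 436.7 kN·m.

A_x = 0, A_y = 76.29 kN, M_A = 436.7 kN·m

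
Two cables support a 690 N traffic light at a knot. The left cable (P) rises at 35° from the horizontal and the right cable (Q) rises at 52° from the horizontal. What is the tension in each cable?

ΣF_x = 0: −T_P·cos35° + T_Q·cos52° = 0 → T_Q = 1.33052·T_P.
ΣF_y = 0: T_P·sin35° + T_Q·sin52° = 690.
Substitute: T_P·(0.573576 + 1.33052·0.788011) = 690 → T_P = 425.39 ≈ 425.4 N.
Then T_Q = 1.33052 × 425.39 = 566.0 N.

T_P = 425.4 N, T_Q = 566.0 N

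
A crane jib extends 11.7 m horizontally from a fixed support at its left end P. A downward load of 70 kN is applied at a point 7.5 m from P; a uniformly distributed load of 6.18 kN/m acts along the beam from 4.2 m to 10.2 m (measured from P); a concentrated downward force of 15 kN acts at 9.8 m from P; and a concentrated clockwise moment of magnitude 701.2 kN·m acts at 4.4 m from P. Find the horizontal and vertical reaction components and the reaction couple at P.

P_x = 0, P_y = 122.1 kN, M_P = 1640 kN·m

Resultant of the distributed load: 6.18 × 6 = 37.08 kN at 7.2 m from P.
ΣF_x = 0: P_x = 0.
ΣF_y = 0: P_y − 70 − 6.18·6 − 15 = 0 → P_y = 122.1 kN.
ΣM about P: M_P − 70·7.5 − (6.18·6)·7.2 − 15·9.8 − 701.2 = 0 → M_P = 1640 kN·m.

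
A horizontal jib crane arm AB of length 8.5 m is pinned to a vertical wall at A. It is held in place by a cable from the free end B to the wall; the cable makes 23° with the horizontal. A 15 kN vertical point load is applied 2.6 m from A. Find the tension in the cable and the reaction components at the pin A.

T = 11.74 kN, A_x = 10.81 kN, A_y = 10.41 kN

ΣM about A: T·sin23°·8.5 − 15·2.6 = 0 → T = 39/(8.5·0.390731) = 11.7427 ≈ 11.74 kN.
ΣF_x = 0: A_x − T·cos23° = 0 → A_x = 11.7427 × 0.920505 = 10.81 kN.
ΣF_y = 0: A_y + T·sin23° − 15 = 0 → A_y = 15 − 11.7427 × 0.390731 = 10.41 kN.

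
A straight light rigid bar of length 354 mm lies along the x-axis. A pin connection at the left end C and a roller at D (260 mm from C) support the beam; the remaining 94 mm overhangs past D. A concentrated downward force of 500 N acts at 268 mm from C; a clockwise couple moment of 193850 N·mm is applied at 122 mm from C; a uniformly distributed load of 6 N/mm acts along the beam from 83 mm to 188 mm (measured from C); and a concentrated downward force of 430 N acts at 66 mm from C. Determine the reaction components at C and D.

C_x = 0, C_y = -138.4 N, D_y = 1698 N

Resultant of the distributed load: 6 × 105 = 630 N at 135.5 mm from C.
Taking moments about C: D_y·260 − 500·268 − 193850 − (6·105)·135.5 − 430·66 = 0 → D_y = 441595/260 = 1698.44 ≈ 1698 N.
ΣF_y = 0: C_y + 1698.44 − 500 − 6·105 − 430 = 0 → C_y = -138.4 N.
ΣF_x = 0: no horizontal applied forces, so C_x = 0.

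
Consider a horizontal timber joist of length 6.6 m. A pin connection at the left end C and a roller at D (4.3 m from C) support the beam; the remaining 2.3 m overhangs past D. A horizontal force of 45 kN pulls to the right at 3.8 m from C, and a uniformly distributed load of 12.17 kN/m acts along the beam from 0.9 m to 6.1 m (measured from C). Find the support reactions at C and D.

C_x = -45.00 kN, C_y = 11.77 kN, D_y = 51.51 kN

Resultant of the distributed load: 12.17 × 5.2 = 63.284 kN at 3.5 m from C.
Moments about C: D_y·4.3 − (12.17·5.2)·3.5 = 0 → D_y = 221.494/4.3 = 51.5102 ≈ 51.51 kN.
ΣF_y = 0: C_y + 51.5102 − 12.17·5.2 = 0 → C_y = 11.77 kN.
ΣF_x = 0: C_x + 45 = 0 → C_x = -45.00 kN.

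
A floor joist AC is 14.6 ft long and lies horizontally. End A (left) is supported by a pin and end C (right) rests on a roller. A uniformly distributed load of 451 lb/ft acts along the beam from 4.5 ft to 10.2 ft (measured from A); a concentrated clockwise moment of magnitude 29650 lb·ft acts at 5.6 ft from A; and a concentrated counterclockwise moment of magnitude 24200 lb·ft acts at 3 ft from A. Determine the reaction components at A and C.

A_x = 0, A_y = 903.3 lb, C_y = 1667 lb

Resultant of the distributed load: 451 × 5.7 = 2570.7 lb at 7.35 ft from A.
Taking moments about A: C_y·14.6 − (451·5.7)·7.35 − 29650 + 24200 = 0 → C_y = 24344.645/14.6 = 1667.44 ≈ 1667 lb.
ΣF_y = 0: A_y + 1667.44 − 451·5.7 = 0 → A_y = 903.3 lb.
ΣF_x = 0: no horizontal applied forces, so A_x = 0.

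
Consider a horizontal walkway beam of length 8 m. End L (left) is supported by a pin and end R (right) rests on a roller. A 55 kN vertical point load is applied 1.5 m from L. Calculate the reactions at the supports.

Taking moments about L: R_y·8 − 55·1.5 = 0 → R_y = 82.5/8 = 10.3125 ≈ 10.31 kN.
ΣF_y = 0: L_y + 10.3125 − 55 = 0 → L_y = 44.69 kN.
ΣF_x = 0: no horizontal applied forces, so L_x = 0.

L_x = 0, L_y = 44.69 kN, R_y = 10.31 kN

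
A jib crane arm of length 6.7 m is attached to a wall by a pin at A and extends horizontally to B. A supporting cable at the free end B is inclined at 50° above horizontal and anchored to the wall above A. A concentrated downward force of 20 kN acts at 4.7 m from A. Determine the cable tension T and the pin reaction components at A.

T = 18.31 kN, A_x = 11.77 kN, A_y = 5.970 kN

ΣM about A: T·sin50°·6.7 − 20·4.7 = 0 → T = 94/(6.7·0.766044) = 18.3147 ≈ 18.31 kN.
ΣF_x = 0: A_x − T·cos50° = 0 → A_x = 18.3147 × 0.642788 = 11.77 kN.
ΣF_y = 0: A_y + T·sin50° − 20 = 0 → A_y = 20 − 18.3147 × 0.766044 = 5.970 kN.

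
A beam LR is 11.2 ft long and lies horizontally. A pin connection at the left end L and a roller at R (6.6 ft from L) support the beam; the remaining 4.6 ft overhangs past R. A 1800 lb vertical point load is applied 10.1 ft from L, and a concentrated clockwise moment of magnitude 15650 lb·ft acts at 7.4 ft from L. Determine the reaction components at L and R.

L_x = 0, L_y = -3326 lb, R_y = 5126 lb

ΣM about L: R_y·6.6 − 1800·10.1 − 15650 = 0 → R_y = 33830/6.6 = 5125.76 ≈ 5126 lb.
ΣF_y = 0: L_y + 5125.76 − 1800 = 0 → L_y = -3326 lb.
ΣF_x = 0: no horizontal applied forces, so L_x = 0.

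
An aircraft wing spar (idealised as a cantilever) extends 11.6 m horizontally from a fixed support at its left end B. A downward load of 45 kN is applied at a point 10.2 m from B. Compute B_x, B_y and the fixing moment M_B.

B_x = 0, B_y = 45.00 kN, M_B = 459.0 kN·m

ΣF_x = 0: B_x = 0.
ΣF_y = 0: B_y − 45 = 0 → B_y = 45.00 kN.
ΣM about B: M_B − 45·10.2 = 0 → M_B = 459.0 kN·m.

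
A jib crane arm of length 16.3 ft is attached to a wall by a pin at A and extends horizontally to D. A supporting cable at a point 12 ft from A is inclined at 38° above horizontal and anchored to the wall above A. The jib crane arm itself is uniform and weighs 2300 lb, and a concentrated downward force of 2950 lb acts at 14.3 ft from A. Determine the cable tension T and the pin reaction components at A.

ΣM about A: T·sin38°·12 − 2300·8.15 − 2950·14.3 = 0 → T = 60930/(12·0.615661) = 8247.23 ≈ 8247 lb.
ΣF_x = 0: A_x − T·cos38° = 0 → A_x = 8247.23 × 0.788011 = 6499 lb.
ΣF_y = 0: A_y + T·sin38° − 2300 − 2950 = 0 → A_y = 5250 − 8247.23 × 0.615661 = 172.5 lb.

T = 8247 lb, A_x = 6499 lb, A_y = 172.5 lb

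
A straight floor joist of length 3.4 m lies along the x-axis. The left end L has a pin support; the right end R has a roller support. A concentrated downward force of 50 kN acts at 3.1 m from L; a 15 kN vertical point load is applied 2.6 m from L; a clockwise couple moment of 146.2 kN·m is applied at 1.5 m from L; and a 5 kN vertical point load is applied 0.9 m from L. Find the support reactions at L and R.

L_x = 0, L_y = -31.38 kN, R_y = 101.4 kN

ΣM about L: R_y·3.4 − 50·3.1 − 15·2.6 − 146.2 − 5·0.9 = 0 → R_y = 344.7/3.4 = 101.382 ≈ 101.4 kN.
ΣF_y = 0: L_y + 101.382 − 50 − 15 − 5 = 0 → L_y = -31.38 kN.
ΣF_x = 0: no horizontal applied forces, so L_x = 0.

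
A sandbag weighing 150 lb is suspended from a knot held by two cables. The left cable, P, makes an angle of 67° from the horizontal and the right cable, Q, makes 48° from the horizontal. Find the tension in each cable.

ΣF_x = 0: −T_P·cos67° + T_Q·cos48° = 0 → T_Q = 0.583939·T_P.
ΣF_y = 0: T_P·sin67° + T_Q·sin48° = 150.
Substitute: T_P·(0.920505 + 0.583939·0.743145) = 150 → T_P = 110.746 ≈ 110.7 lb.
Then T_Q = 0.583939 × 110.746 = 64.67 lb.

T_P = 110.7 lb, T_Q = 64.67 lb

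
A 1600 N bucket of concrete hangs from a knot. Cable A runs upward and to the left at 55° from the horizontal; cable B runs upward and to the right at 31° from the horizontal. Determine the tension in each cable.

T_A = 1375 N, T_B = 920.0 N

ΣF_x = 0: −T_A·cos55° + T_B·cos31° = 0 → T_B = 0.669153·T_A.
ΣF_y = 0: T_A·sin55° + T_B·sin31° = 1600.
Substitute: T_A·(0.819152 + 0.669153·0.515038) = 1600 → T_A = 1374.82 ≈ 1375 N.
Then T_B = 0.669153 × 1374.82 = 920.0 N.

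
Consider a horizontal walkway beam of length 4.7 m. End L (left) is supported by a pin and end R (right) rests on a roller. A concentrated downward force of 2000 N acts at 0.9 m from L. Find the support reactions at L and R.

ΣM about L: R_y·4.7 − 2000·0.9 = 0 → R_y = 1800/4.7 = 382.979 ≈ 383.0 N.
ΣF_y = 0: L_y + 382.979 − 2000 = 0 → L_y = 1617 N.
ΣF_x = 0: no horizontal applied forces, so L_x = 0.

L_x = 0, L_y = 1617 N, R_y = 383.0 N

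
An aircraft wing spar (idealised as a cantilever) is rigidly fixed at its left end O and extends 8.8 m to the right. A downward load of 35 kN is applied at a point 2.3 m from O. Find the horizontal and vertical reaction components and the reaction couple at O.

O_x = 0, O_y = 35.00 kN, M_O = 80.50 kN·m

ΣF_x = 0: O_x = 0.
ΣF_y = 0: O_y − 35 = 0 → O_y = 35.00 kN.
ΣM about O: M_O − 35·2.3 = 0 → M_O = 80.50 kN·m.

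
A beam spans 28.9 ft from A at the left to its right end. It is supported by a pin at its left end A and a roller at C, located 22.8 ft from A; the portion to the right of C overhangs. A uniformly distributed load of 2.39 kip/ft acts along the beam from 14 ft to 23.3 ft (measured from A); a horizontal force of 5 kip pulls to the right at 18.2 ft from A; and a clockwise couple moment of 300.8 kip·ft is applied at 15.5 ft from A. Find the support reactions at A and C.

Resultant of the distributed load: 2.39 × 9.3 = 22.227 kip at 18.65 ft from A.
Moments about A: C_y·22.8 − (2.39·9.3)·18.65 − 300.8 = 0 → C_y = 715.33355/22.8 = 31.3743 ≈ 31.37 kip.
ΣF_y = 0: A_y + 31.3743 − 2.39·9.3 = 0 → A_y = -9.147 kip.
ΣF_x = 0: A_x + 5 = 0 → A_x = -5.000 kip.

A_x = -5.000 kip, A_y = -9.147 kip, C_y = 31.37 kip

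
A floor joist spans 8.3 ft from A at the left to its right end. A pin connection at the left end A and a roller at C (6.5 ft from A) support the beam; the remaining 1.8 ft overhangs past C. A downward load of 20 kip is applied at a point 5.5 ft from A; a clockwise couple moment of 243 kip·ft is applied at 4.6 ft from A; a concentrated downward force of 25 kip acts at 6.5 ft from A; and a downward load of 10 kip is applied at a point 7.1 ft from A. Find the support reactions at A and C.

Moments about A: C_y·6.5 − 20·5.5 − 243 − 25·6.5 − 10·7.1 = 0 → C_y = 586.5/6.5 = 90.2308 ≈ 90.23 kip.
ΣF_y = 0: A_y + 90.2308 − 20 − 25 − 10 = 0 → A_y = -35.23 kip.
ΣF_x = 0: no horizontal applied forces, so A_x = 0.

A_x = 0, A_y = -35.23 kip, C_y = 90.23 kip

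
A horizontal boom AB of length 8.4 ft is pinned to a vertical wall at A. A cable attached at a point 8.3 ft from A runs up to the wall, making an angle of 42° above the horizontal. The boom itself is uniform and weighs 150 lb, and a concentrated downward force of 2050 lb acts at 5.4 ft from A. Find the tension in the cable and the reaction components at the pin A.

T = 2107 lb, A_x = 1566 lb, A_y = 790.4 lb

ΣM about A: T·sin42°·8.3 − 150·4.2 − 2050·5.4 = 0 → T = 11700/(8.3·0.669131) = 2106.67 ≈ 2107 lb.
ΣF_x = 0: A_x − T·cos42° = 0 → A_x = 2106.67 × 0.743145 = 1566 lb.
ΣF_y = 0: A_y + T·sin42° − 150 − 2050 = 0 → A_y = 2200 − 2106.67 × 0.669131 = 790.4 lb.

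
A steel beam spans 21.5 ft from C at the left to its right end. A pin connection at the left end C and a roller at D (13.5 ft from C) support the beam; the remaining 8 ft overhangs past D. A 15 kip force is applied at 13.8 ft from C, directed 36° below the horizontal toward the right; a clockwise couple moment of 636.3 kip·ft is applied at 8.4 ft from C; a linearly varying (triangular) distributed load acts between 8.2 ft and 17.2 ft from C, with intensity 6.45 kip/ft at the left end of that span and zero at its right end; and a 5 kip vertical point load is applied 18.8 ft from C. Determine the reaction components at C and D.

Resultant of the triangular load: ½ × 6.45 × 9 = 29.025 kip, acting at 11.2 ft from C (one-third of the span from the peak).
Moments about C: D_y·13.5 − 15·sin36°·13.8 − 636.3 − (½·6.45·9)·11.2 − 5·18.8 = 0 → D_y = 1177.05/13.5 = 87.1889 ≈ 87.19 kip.
ΣF_y = 0: C_y + 87.1889 − 15·sin36° − ½·6.45·9 − 5 = 0 → C_y = -44.35 kip.
ΣF_x = 0: C_x + 15·cos36° = 0 → C_x = -12.14 kip.

C_x = -12.14 kip, C_y = -44.35 kip, D_y = 87.19 kip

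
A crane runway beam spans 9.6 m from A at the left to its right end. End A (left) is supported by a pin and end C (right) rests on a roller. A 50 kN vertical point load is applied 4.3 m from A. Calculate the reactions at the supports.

A_x = 0, A_y = 27.60 kN, C_y = 22.40 kN

Moments about A: C_y·9.6 − 50·4.3 = 0 → C_y = 215/9.6 = 22.3958 ≈ 22.40 kN.
ΣF_y = 0: A_y + 22.3958 − 50 = 0 → A_y = 27.60 kN.
ΣF_x = 0: no horizontal applied forces, so A_x = 0.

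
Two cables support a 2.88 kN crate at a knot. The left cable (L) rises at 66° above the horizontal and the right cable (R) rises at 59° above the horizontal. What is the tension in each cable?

ΣF_x = 0: −T_L·cos66° + T_R·cos59° = 0 → T_R = 0.789722·T_L.
ΣF_y = 0: T_L·sin66° + T_R·sin59° = 2.88.
Substitute: T_L·(0.913545 + 0.789722·0.857167) = 2.88 → T_L = 1.81079 ≈ 1.811 kN.
Then T_R = 0.789722 × 1.81079 = 1.430 kN.

T_L = 1.811 kN, T_R = 1.430 kN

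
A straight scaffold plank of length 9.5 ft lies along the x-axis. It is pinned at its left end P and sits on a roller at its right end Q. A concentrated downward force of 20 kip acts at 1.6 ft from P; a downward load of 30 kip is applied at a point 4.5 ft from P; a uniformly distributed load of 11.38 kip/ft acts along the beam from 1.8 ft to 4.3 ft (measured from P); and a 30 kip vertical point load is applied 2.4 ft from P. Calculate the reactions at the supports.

P_x = 0, P_y = 74.16 kip, Q_y = 34.29 kip

Resultant of the distributed load: 11.38 × 2.5 = 28.45 kip at 3.05 ft from P.
Taking moments about P: Q_y·9.5 − 20·1.6 − 30·4.5 − (11.38·2.5)·3.05 − 30·2.4 = 0 → Q_y = 325.7725/9.5 = 34.2918 ≈ 34.29 kip.
ΣF_y = 0: P_y + 34.2918 − 20 − 30 − 11.38·2.5 − 30 = 0 → P_y = 74.16 kip.
ΣF_x = 0: no horizontal applied forces, so P_x = 0.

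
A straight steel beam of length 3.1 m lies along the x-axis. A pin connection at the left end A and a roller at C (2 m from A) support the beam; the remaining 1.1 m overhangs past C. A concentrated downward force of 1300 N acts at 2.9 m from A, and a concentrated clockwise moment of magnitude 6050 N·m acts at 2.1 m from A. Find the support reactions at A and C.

ΣM about A: C_y·2 − 1300·2.9 − 6050 = 0 → C_y = 9820/2 = 4910 N.
ΣF_y = 0: A_y + 4910 − 1300 = 0 → A_y = -3610 N.
ΣF_x = 0: no horizontal applied forces, so A_x = 0.

A_x = 0, A_y = -3610 N, C_y = 4910 N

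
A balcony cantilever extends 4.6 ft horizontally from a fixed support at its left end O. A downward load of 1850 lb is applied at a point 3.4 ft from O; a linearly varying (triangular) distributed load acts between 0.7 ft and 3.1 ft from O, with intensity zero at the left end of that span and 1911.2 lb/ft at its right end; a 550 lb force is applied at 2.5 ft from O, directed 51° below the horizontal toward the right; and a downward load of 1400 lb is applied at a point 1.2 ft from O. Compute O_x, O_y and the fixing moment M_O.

O_x = -346.1 lb, O_y = 5971 lb, M_O = 14310 lb·ft

Resultant of the triangular load: ½ × 1911.2 × 2.4 = 2293.44 lb, acting at 2.3 ft from O (one-third of the span from the peak).
ΣF_x = 0: O_x + 550·cos51° = 0 → O_x = -346.1 lb.
ΣF_y = 0: O_y − 1850 − ½·1911.2·2.4 − 550·sin51° − 1400 = 0 → O_y = 5971 lb.
ΣM about O: M_O − 1850·3.4 − (½·1911.2·2.4)·2.3 − 550·sin51°·2.5 − 1400·1.2 = 0 → M_O = 14310 lb·ft.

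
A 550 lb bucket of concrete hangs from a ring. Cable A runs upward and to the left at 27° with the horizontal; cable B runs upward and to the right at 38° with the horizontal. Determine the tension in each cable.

ΣF_x = 0: −T_A·cos27° + T_B·cos38° = 0 → T_B = 1.1307·T_A.
ΣF_y = 0: T_A·sin27° + T_B·sin38° = 550.
Substitute: T_A·(0.45399 + 1.1307·0.615661) = 550 → T_A = 478.212 ≈ 478.2 lb.
Then T_B = 1.1307 × 478.212 = 540.7 lb.

T_A = 478.2 lb, T_B = 540.7 lb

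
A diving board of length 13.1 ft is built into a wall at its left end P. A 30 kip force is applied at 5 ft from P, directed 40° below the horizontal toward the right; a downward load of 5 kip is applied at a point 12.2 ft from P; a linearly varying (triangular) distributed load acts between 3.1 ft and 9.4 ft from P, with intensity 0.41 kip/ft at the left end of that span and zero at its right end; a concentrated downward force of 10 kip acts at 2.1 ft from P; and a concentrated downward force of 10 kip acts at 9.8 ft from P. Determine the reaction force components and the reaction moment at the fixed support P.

Resultant of the triangular load: ½ × 0.41 × 6.3 = 1.2915 kip, acting at 5.2 ft from P (one-third of the span from the peak).
ΣF_x = 0: P_x + 30·cos40° = 0 → P_x = -22.98 kip.
ΣF_y = 0: P_y − 30·sin40° − 5 − ½·0.41·6.3 − 10 − 10 = 0 → P_y = 45.58 kip.
ΣM about P: M_P − 30·sin40°·5 − 5·12.2 − (½·0.41·6.3)·5.2 − 10·2.1 − 10·9.8 = 0 → M_P = 283.1 kip·ft.

P_x = -22.98 kip, P_y = 45.58 kip, M_P = 283.1 kip·ft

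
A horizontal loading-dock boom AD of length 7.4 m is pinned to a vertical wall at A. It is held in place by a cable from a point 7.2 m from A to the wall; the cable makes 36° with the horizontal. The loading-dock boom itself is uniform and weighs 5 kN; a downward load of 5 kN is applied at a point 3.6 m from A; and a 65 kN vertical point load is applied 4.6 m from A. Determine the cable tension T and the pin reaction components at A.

T = 79.28 kN, A_x = 64.14 kN, A_y = 28.40 kN

ΣM about A: T·sin36°·7.2 − 5·3.7 − 5·3.6 − 65·4.6 = 0 → T = 335.5/(7.2·0.587785) = 79.276 ≈ 79.28 kN.
ΣF_x = 0: A_x − T·cos36° = 0 → A_x = 79.276 × 0.809017 = 64.14 kN.
ΣF_y = 0: A_y + T·sin36° − 5 − 5 − 65 = 0 → A_y = 75 − 79.276 × 0.587785 = 28.40 kN.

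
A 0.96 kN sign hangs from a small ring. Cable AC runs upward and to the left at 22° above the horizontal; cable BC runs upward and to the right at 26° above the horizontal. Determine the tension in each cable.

T_AC = 1.161 kN, T_BC = 1.198 kN

ΣF_x = 0: −T_AC·cos22° + T_BC·cos26° = 0 → T_BC = 1.03159·T_AC.
ΣF_y = 0: T_AC·sin22° + T_BC·sin26° = 0.96.
Substitute: T_AC·(0.374607 + 1.03159·0.438371) = 0.96 → T_AC = 1.16107 ≈ 1.161 kN.
Then T_BC = 1.03159 × 1.16107 = 1.198 kN.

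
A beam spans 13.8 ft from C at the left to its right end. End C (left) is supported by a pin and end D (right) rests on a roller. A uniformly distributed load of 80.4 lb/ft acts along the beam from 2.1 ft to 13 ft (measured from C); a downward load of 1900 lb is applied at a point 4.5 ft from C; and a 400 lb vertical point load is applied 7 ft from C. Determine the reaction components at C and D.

Resultant of the distributed load: 80.4 × 10.9 = 876.36 lb at 7.55 ft from C.
ΣM about C: D_y·13.8 − (80.4·10.9)·7.55 − 1900·4.5 − 400·7 = 0 → D_y = 17966.518/13.8 = 1301.92 ≈ 1302 lb.
ΣF_y = 0: C_y + 1301.92 − 80.4·10.9 − 1900 − 400 = 0 → C_y = 1874 lb.
ΣF_x = 0: no horizontal applied forces, so C_x = 0.

C_x = 0, C_y = 1874 lb, D_y = 1302 lb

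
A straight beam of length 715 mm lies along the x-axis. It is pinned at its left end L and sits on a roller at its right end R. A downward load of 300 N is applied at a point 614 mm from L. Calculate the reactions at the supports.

ΣM about L: R_y·715 − 300·614 = 0 → R_y = 184200/715 = 257.622 ≈ 257.6 N.
ΣF_y = 0: L_y + 257.622 − 300 = 0 → L_y = 42.38 N.
ΣF_x = 0: no horizontal applied forces, so L_x = 0.

L_x = 0, L_y = 42.38 N, R_y = 257.6 N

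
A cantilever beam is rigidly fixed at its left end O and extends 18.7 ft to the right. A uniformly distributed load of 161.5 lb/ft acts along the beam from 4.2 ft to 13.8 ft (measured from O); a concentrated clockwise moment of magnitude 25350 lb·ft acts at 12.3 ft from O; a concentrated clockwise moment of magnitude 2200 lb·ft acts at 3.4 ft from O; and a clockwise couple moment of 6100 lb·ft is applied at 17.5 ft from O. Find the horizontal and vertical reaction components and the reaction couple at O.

O_x = 0, O_y = 1550 lb, M_O = 47600 lb·ft

Resultant of the distributed load: 161.5 × 9.6 = 1550.4 lb at 9 ft from O.
ΣF_x = 0: O_x = 0.
ΣF_y = 0: O_y − 161.5·9.6 = 0 → O_y = 1550 lb.
ΣM about O: M_O − (161.5·9.6)·9 − 25350 − 2200 − 6100 = 0 → M_O = 47600 lb·ft.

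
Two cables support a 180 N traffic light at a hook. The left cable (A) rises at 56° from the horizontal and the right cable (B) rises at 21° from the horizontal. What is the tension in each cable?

ΣF_x = 0: −T_A·cos56° + T_B·cos21° = 0 → T_B = 0.598977·T_A.
ΣF_y = 0: T_A·sin56° + T_B·sin21° = 180.
Substitute: T_A·(0.829038 + 0.598977·0.358368) = 180 → T_A = 172.465 ≈ 172.5 N.
Then T_B = 0.598977 × 172.465 = 103.3 N.

T_A = 172.5 N, T_B = 103.3 N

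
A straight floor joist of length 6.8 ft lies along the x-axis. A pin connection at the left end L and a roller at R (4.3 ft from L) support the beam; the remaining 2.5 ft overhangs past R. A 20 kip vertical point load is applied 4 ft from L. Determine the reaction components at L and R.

L_x = 0, L_y = 1.395 kip, R_y = 18.60 kip

Moments about L: R_y·4.3 − 20·4 = 0 → R_y = 80/4.3 = 18.6047 ≈ 18.60 kip.
ΣF_y = 0: L_y + 18.6047 − 20 = 0 → L_y = 1.395 kip.
ΣF_x = 0: no horizontal applied forces, so L_x = 0.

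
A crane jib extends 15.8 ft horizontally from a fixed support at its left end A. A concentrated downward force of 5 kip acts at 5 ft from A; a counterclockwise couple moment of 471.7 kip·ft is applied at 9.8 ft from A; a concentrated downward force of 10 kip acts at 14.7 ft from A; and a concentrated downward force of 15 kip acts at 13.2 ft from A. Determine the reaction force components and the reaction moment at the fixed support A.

ΣF_x = 0: A_x = 0.
ΣF_y = 0: A_y − 5 − 10 − 15 = 0 → A_y = 30.00 kip.
ΣM about A: M_A − 5·5 + 471.7 − 10·14.7 − 15·13.2 = 0 → M_A = -101.7 kip·ft.

A_x = 0, A_y = 30.00 kip, M_A = -101.7 kip·ft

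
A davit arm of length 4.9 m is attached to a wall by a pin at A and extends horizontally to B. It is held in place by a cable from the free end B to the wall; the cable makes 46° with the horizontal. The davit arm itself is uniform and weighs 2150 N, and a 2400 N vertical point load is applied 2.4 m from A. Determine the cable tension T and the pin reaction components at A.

T = 3129 N, A_x = 2173 N, A_y = 2299 N

ΣM about A: T·sin46°·4.9 − 2150·2.45 − 2400·2.4 = 0 → T = 11027.5/(4.9·0.71934) = 3128.58 ≈ 3129 N.
ΣF_x = 0: A_x − T·cos46° = 0 → A_x = 3128.58 × 0.694658 = 2173 N.
ΣF_y = 0: A_y + T·sin46° − 2150 − 2400 = 0 → A_y = 4550 − 3128.58 × 0.71934 = 2299 N.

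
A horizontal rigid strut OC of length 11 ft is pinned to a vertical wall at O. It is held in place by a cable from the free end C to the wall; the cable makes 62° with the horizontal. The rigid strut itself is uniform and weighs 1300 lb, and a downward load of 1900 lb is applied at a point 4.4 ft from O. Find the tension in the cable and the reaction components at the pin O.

T = 1597 lb, O_x = 749.7 lb, O_y = 1790 lb

ΣM about O: T·sin62°·11 − 1300·5.5 − 1900·4.4 = 0 → T = 15510/(11·0.882948) = 1596.92 ≈ 1597 lb.
ΣF_x = 0: O_x − T·cos62° = 0 → O_x = 1596.92 × 0.469472 = 749.7 lb.
ΣF_y = 0: O_y + T·sin62° − 1300 − 1900 = 0 → O_y = 3200 − 1596.92 × 0.882948 = 1790 lb.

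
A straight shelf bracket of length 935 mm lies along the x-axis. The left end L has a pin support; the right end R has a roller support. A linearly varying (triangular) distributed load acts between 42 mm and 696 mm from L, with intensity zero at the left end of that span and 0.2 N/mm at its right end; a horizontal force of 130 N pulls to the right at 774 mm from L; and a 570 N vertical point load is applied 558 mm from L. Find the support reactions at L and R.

L_x = -130.0 N, L_y = 261.8 N, R_y = 373.6 N

Resultant of the triangular load: ½ × 0.2 × 654 = 65.4 N, acting at 478 mm from L (one-third of the span from the peak).
ΣM about L: R_y·935 − (½·0.2·654)·478 − 570·558 = 0 → R_y = 349321.2/935 = 373.606 ≈ 373.6 N.
ΣF_y = 0: L_y + 373.606 − ½·0.2·654 − 570 = 0 → L_y = 261.8 N.
ΣF_x = 0: L_x + 130 = 0 → L_x = -130.0 N.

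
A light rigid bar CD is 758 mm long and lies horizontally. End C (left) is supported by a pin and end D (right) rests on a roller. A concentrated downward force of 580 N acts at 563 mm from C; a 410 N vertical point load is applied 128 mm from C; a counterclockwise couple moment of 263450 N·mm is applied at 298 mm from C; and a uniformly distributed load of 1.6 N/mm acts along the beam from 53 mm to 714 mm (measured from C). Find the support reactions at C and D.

Resultant of the distributed load: 1.6 × 661 = 1057.6 N at 383.5 mm from C.
Moments about C: D_y·758 − 580·563 − 410·128 + 263450 − (1.6·661)·383.5 = 0 → D_y = 521159.6/758 = 687.546 ≈ 687.5 N.
ΣF_y = 0: C_y + 687.546 − 580 − 410 − 1.6·661 = 0 → C_y = 1360 N.
ΣF_x = 0: no horizontal applied forces, so C_x = 0.

C_x = 0, C_y = 1360 N, D_y = 687.5 N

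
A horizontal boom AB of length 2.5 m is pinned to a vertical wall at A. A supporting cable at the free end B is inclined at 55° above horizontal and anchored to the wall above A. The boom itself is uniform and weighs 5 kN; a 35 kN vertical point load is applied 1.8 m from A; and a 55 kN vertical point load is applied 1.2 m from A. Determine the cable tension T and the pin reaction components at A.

T = 66.04 kN, A_x = 37.88 kN, A_y = 40.90 kN

ΣM about A: T·sin55°·2.5 − 5·1.25 − 35·1.8 − 55·1.2 = 0 → T = 135.25/(2.5·0.819152) = 66.0439 ≈ 66.04 kN.
ΣF_x = 0: A_x − T·cos55° = 0 → A_x = 66.0439 × 0.573576 = 37.88 kN.
ΣF_y = 0: A_y + T·sin55° − 5 − 35 − 55 = 0 → A_y = 95 − 66.0439 × 0.819152 = 40.90 kN.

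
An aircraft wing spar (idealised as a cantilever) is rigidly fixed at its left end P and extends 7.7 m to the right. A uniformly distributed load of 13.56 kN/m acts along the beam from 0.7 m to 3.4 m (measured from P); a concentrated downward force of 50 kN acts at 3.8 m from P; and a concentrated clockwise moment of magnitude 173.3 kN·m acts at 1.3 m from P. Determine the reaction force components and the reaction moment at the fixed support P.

Resultant of the distributed load: 13.56 × 2.7 = 36.612 kN at 2.05 m from P.
ΣF_x = 0: P_x = 0.
ΣF_y = 0: P_y − 13.56·2.7 − 50 = 0 → P_y = 86.61 kN.
ΣM about P: M_P − (13.56·2.7)·2.05 − 50·3.8 − 173.3 = 0 → M_P = 438.4 kN·m.

P_x = 0, P_y = 86.61 kN, M_P = 438.4 kN·m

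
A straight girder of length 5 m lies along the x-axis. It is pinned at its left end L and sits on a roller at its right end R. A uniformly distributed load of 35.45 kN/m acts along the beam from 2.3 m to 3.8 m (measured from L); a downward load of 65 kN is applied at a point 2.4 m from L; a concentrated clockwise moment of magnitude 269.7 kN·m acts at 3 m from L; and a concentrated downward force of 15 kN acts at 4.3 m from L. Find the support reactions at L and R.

Resultant of the distributed load: 35.45 × 1.5 = 53.175 kN at 3.05 m from L.
Taking moments about L: R_y·5 − (35.45·1.5)·3.05 − 65·2.4 − 269.7 − 15·4.3 = 0 → R_y = 652.38375/5 = 130.477 ≈ 130.5 kN.
ΣF_y = 0: L_y + 130.477 − 35.45·1.5 − 65 − 15 = 0 → L_y = 2.698 kN.
ΣF_x = 0: no horizontal applied forces, so L_x = 0.

L_x = 0, L_y = 2.698 kN, R_y = 130.5 kN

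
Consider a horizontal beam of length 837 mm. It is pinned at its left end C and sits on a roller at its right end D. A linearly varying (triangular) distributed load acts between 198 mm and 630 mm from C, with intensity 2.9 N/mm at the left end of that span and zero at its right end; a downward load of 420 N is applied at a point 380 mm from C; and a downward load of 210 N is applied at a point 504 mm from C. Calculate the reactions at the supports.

C_x = 0, C_y = 683.3 N, D_y = 573.1 N

Resultant of the triangular load: ½ × 2.9 × 432 = 626.4 N, acting at 342 mm from C (one-third of the span from the peak).
Taking moments about C: D_y·837 − (½·2.9·432)·342 − 420·380 − 210·504 = 0 → D_y = 479668.8/837 = 573.081 ≈ 573.1 N.
ΣF_y = 0: C_y + 573.081 − ½·2.9·432 − 420 − 210 = 0 → C_y = 683.3 N.
ΣF_x = 0: no horizontal applied forces, so C_x = 0.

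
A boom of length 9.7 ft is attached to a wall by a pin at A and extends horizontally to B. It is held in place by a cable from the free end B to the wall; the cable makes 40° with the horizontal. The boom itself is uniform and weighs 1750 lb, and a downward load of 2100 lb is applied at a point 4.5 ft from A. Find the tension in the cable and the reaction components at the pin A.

ΣM about A: T·sin40°·9.7 − 1750·4.85 − 2100·4.5 = 0 → T = 17937.5/(9.7·0.642788) = 2876.88 ≈ 2877 lb.
ΣF_x = 0: A_x − T·cos40° = 0 → A_x = 2876.88 × 0.766044 = 2204 lb.
ΣF_y = 0: A_y + T·sin40° − 1750 − 2100 = 0 → A_y = 3850 − 2876.88 × 0.642788 = 2001 lb.

T = 2877 lb, A_x = 2204 lb, A_y = 2001 lb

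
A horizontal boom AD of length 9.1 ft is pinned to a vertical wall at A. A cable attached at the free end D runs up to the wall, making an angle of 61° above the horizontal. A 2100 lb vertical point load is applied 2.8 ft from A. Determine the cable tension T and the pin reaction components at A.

T = 738.8 lb, A_x = 358.2 lb, A_y = 1454 lb

ΣM about A: T·sin61°·9.1 − 2100·2.8 = 0 → T = 5880/(9.1·0.87462) = 738.782 ≈ 738.8 lb.
ΣF_x = 0: A_x − T·cos61° = 0 → A_x = 738.782 × 0.48481 = 358.2 lb.
ΣF_y = 0: A_y + T·sin61° − 2100 = 0 → A_y = 2100 − 738.782 × 0.87462 = 1454 lb.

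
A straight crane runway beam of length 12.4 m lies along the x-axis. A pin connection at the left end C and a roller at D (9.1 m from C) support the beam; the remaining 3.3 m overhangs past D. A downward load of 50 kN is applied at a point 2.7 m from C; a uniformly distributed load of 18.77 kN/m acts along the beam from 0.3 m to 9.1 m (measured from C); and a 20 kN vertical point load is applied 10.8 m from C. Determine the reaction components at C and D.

C_x = 0, C_y = 111.3 kN, D_y = 123.9 kN

Resultant of the distributed load: 18.77 × 8.8 = 165.176 kN at 4.7 m from C.
Moments about C: D_y·9.1 − 50·2.7 − (18.77·8.8)·4.7 − 20·10.8 = 0 → D_y = 1127.3272/9.1 = 123.882 ≈ 123.9 kN.
ΣF_y = 0: C_y + 123.882 − 50 − 18.77·8.8 − 20 = 0 → C_y = 111.3 kN.
ΣF_x = 0: no horizontal applied forces, so C_x = 0.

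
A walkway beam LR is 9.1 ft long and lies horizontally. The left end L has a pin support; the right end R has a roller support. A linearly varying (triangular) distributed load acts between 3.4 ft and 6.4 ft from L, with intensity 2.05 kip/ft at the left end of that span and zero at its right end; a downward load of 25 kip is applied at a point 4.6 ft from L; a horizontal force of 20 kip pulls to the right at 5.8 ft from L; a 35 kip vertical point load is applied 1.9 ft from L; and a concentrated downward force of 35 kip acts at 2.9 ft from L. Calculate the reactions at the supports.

Resultant of the triangular load: ½ × 2.05 × 3 = 3.075 kip, acting at 4.4 ft from L (one-third of the span from the peak).
Taking moments about L: R_y·9.1 − (½·2.05·3)·4.4 − 25·4.6 − 35·1.9 − 35·2.9 = 0 → R_y = 296.53/9.1 = 32.5857 ≈ 32.59 kip.
ΣF_y = 0: L_y + 32.5857 − ½·2.05·3 − 25 − 35 − 35 = 0 → L_y = 65.49 kip.
ΣF_x = 0: L_x + 20 = 0 → L_x = -20.00 kip.

L_x = -20.00 kip, L_y = 65.49 kip, R_y = 32.59 kip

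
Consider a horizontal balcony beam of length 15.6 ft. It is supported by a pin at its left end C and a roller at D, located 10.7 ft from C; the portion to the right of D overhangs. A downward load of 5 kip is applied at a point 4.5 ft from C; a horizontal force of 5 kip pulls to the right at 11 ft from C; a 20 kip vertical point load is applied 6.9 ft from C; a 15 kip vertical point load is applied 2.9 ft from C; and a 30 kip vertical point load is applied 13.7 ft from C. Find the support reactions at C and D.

ΣM about C: D_y·10.7 − 5·4.5 − 20·6.9 − 15·2.9 − 30·13.7 = 0 → D_y = 615/10.7 = 57.4766 ≈ 57.48 kip.
ΣF_y = 0: C_y + 57.4766 − 5 − 20 − 15 − 30 = 0 → C_y = 12.52 kip.
ΣF_x = 0: C_x + 5 = 0 → C_x = -5.000 kip.

C_x = -5.000 kip, C_y = 12.52 kip, D_y = 57.48 kip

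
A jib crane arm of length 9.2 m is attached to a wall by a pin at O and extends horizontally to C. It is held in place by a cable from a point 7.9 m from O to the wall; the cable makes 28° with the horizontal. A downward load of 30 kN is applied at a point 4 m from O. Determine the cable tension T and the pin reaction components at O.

T = 32.36 kN, O_x = 28.57 kN, O_y = 14.81 kN

ΣM about O: T·sin28°·7.9 − 30·4 = 0 → T = 120/(7.9·0.469472) = 32.3552 ≈ 32.36 kN.
ΣF_x = 0: O_x − T·cos28° = 0 → O_x = 32.3552 × 0.882948 = 28.57 kN.
ΣF_y = 0: O_y + T·sin28° − 30 = 0 → O_y = 30 − 32.3552 × 0.469472 = 14.81 kN.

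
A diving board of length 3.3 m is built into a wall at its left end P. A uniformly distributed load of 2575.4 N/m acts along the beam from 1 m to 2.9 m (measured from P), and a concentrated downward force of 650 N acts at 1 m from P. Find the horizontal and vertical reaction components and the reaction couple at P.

Resultant of the distributed load: 2575.4 × 1.9 = 4893.26 N at 1.95 m from P.
ΣF_x = 0: P_x = 0.
ΣF_y = 0: P_y − 2575.4·1.9 − 650 = 0 → P_y = 5543 N.
ΣM about P: M_P − (2575.4·1.9)·1.95 − 650·1 = 0 → M_P = 10190 N·m.

P_x = 0, P_y = 5543 N, M_P = 10190 N·m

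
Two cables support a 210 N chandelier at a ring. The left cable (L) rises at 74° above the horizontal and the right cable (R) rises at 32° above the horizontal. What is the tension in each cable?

T_L = 185.3 N, T_R = 60.22 N

ΣF_x = 0: −T_L·cos74° + T_R·cos32° = 0 → T_R = 0.325026·T_L.
ΣF_y = 0: T_L·sin74° + T_R·sin32° = 210.
Substitute: T_L·(0.961262 + 0.325026·0.529919) = 210 → T_L = 185.267 ≈ 185.3 N.
Then T_R = 0.325026 × 185.267 = 60.22 N.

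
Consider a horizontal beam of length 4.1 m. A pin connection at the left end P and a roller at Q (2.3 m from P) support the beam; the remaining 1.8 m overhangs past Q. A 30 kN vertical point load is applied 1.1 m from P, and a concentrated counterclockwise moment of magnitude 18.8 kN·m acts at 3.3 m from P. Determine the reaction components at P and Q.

ΣM about P: Q_y·2.3 − 30·1.1 + 18.8 = 0 → Q_y = 14.2/2.3 = 6.17391 ≈ 6.174 kN.
ΣF_y = 0: P_y + 6.17391 − 30 = 0 → P_y = 23.83 kN.
ΣF_x = 0: no horizontal applied forces, so P_x = 0.

P_x = 0, P_y = 23.83 kN, Q_y = 6.174 kN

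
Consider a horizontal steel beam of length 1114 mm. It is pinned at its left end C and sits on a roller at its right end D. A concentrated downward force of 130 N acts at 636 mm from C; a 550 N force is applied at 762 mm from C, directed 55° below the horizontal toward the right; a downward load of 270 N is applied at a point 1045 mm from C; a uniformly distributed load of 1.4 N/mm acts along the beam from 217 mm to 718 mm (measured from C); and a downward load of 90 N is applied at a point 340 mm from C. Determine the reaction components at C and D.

Resultant of the distributed load: 1.4 × 501 = 701.4 N at 467.5 mm from C.
Taking moments about C: D_y·1114 − 130·636 − 550·sin55°·762 − 270·1045 − (1.4·501)·467.5 − 90·340 = 0 → D_y = 1066640/1114 = 957.487 ≈ 957.5 N.
ΣF_y = 0: C_y + 957.487 − 130 − 550·sin55° − 270 − 1.4·501 − 90 = 0 → C_y = 684.4 N.
ΣF_x = 0: C_x + 550·cos55° = 0 → C_x = -315.5 N.

C_x = -315.5 N, C_y = 684.4 N, D_y = 957.5 N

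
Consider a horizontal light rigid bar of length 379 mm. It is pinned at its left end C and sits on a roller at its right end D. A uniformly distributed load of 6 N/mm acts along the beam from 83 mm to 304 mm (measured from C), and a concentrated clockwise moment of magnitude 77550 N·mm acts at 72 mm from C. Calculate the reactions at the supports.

C_x = 0, C_y = 444.4 N, D_y = 881.6 N

Resultant of the distributed load: 6 × 221 = 1326 N at 193.5 mm from C.
Taking moments about C: D_y·379 − (6·221)·193.5 − 77550 = 0 → D_y = 334131/379 = 881.612 ≈ 881.6 N.
ΣF_y = 0: C_y + 881.612 − 6·221 = 0 → C_y = 444.4 N.
ΣF_x = 0: no horizontal applied forces, so C_x = 0.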